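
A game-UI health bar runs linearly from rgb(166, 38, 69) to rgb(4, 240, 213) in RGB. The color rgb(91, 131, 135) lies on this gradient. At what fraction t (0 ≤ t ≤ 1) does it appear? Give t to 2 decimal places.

Invert the lerp on the G channel (largest span, 202): t = (131 − 38) / (240 − 38) = 93/202 = 0.4604.
Check on R: (91 − 166)/(4 − 166) = 0.463 ✓

0.46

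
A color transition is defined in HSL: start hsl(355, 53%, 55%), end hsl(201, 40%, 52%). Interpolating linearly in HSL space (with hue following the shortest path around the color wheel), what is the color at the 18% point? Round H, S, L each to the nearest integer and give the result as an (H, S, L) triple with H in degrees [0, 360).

Hue arc: Δh = 201 − 355 = -154° (|Δh| ≤ 180, already the shorter path).
H = 355 + 0.18 × (-154) = 327.28 → 327°
S = 53 + 0.18 × (40 − 53) = 50.66 → 51%
L = 55 + 0.18 × (52 − 55) = 54.46 → 54%

(327, 51, 54)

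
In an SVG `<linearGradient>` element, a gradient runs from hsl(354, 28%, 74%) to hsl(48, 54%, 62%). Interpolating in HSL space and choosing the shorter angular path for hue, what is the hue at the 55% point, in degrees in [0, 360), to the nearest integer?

24

Hue: 48 − 354 = -306°, but |-306| > 180 so the shorter arc goes the other way: Δh = -306 + 360 = 54°.
H = 354 + 0.55 × (54) = 383.7 → 384 → 384 mod 360 = 24°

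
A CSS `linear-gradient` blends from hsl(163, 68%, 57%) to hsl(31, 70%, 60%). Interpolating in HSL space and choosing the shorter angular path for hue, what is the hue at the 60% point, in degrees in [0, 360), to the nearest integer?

Hue arc: Δh = 31 − 163 = -132° (|Δh| ≤ 180, already the shorter path).
H = 163 + 0.6 × (-132) = 83.8 → 84°

84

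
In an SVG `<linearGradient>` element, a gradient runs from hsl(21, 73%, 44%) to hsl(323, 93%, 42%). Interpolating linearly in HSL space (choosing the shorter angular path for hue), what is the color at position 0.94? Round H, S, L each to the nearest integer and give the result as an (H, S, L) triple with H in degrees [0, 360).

(326, 92, 42)

Hue: 323 − 21 = 302°, but |302| > 180 so the shorter arc goes the other way: Δh = 302 − 360 = -58°.
H = 21 + 0.94 × (-58) = -33.52 → -34 → -34 mod 360 = 326°
S = 73 + 0.94 × (93 − 73) = 91.8 → 92%
L = 44 + 0.94 × (42 − 44) = 42.12 → 42%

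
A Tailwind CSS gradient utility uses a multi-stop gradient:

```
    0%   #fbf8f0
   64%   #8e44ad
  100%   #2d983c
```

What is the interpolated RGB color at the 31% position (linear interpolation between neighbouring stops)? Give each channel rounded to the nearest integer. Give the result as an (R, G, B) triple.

(198, 161, 208)

31% lies between the 0% and 64% stops, so the local fraction is t = (31 − 0)/(64 − 0) = 31/64 ≈ 0.4844.
#fbf8f0 → (251, 248, 240); #8e44ad → (142, 68, 173).
R = 251 + 0.4844 × (142 − 251) = 198.2 → 198
G = 248 + 0.4844 × (68 − 248) = 160.808 → 161
B = 240 + 0.4844 × (173 − 240) = 207.545 → 208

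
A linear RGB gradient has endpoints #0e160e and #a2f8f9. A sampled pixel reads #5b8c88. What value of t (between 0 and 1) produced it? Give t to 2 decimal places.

Invert the lerp on the B channel (largest span, 235): t = (136 − 14) / (249 − 14) = 122/235 = 0.51915.
Check on R: (91 − 14)/(162 − 14) = 0.5203 ✓

0.52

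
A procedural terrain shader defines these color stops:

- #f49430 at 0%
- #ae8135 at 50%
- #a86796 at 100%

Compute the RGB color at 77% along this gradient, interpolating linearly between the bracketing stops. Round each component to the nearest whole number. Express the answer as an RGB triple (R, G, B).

(171, 115, 105)

77% lies between the 50% and 100% stops, so the local fraction is t = (77 − 50)/(100 − 50) = 27/50 ≈ 0.54.
#ae8135 → (174, 129, 53); #a86796 → (168, 103, 150).
R = 174 + 0.54 × (168 − 174) = 170.76 → 171
G = 129 + 0.54 × (103 − 129) = 114.96 → 115
B = 53 + 0.54 × (150 − 53) = 105.38 → 105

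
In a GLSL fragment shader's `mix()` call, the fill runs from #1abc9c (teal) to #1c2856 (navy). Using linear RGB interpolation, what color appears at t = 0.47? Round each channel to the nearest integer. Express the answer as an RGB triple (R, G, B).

(27, 118, 123)

#1abc9c → (26, 188, 156); #1c2856 → (28, 40, 86).
R = 26 + 0.47 × (28 − 26) = 26 + 0.47 × 2 = 26.94 → 27
G = 188 + 0.47 × (40 − 188) = 188 + 0.47 × -148 = 118.44 → 118
B = 156 + 0.47 × (86 − 156) = 156 + 0.47 × -70 = 123.1 → 123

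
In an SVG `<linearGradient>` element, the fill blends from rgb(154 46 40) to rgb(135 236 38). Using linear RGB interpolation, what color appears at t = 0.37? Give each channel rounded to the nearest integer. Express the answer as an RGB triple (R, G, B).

(147, 116, 39)

R = 154 + 0.37 × (135 − 154) = 154 + 0.37 × -19 = 146.97 → 147
G = 46 + 0.37 × (236 − 46) = 46 + 0.37 × 190 = 116.3 → 116
B = 40 + 0.37 × (38 − 40) = 40 + 0.37 × -2 = 39.26 → 39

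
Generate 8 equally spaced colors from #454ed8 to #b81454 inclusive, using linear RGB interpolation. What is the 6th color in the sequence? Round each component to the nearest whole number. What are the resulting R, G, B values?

(151, 37, 122)

With 8 swatches and endpoints inclusive, swatch 6 sits at t = (6 − 1)/(8 − 1) = 5/7 ≈ 0.7143.
#454ed8 → (69, 78, 216); #b81454 → (184, 20, 84).
R = 69 + 0.7143 × (184 − 69) = 151.144 → 151
G = 78 + 0.7143 × (20 − 78) = 36.571 → 37
B = 216 + 0.7143 × (84 − 216) = 121.712 → 122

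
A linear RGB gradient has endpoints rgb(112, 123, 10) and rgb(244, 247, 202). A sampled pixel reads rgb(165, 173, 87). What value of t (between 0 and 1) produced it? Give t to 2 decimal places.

Invert the lerp on the B channel (largest span, 192): t = (87 − 10) / (202 − 10) = 77/192 = 0.40104.
Check on R: (165 − 112)/(244 − 112) = 0.4015 ✓

0.40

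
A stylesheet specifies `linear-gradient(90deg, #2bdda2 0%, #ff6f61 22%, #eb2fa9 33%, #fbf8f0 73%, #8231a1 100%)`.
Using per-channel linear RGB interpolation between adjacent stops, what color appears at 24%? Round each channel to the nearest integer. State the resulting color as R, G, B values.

24% lies between the 22% and 33% stops, so the local fraction is t = (24 − 22)/(33 − 22) = 2/11 ≈ 0.1818.
#ff6f61 → (255, 111, 97); #eb2fa9 → (235, 47, 169).
R = 255 + 0.1818 × (235 − 255) = 251.364 → 251
G = 111 + 0.1818 × (47 − 111) = 99.365 → 99
B = 97 + 0.1818 × (169 − 97) = 110.09 → 110

(251, 99, 110)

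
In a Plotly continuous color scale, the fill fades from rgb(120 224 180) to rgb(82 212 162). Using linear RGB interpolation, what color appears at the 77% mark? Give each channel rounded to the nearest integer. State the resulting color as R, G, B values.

77% corresponds to t = 0.77.
R = 120 + 0.77 × (82 − 120) = 120 + 0.77 × -38 = 90.74 → 91
G = 224 + 0.77 × (212 − 224) = 224 + 0.77 × -12 = 214.76 → 215
B = 180 + 0.77 × (162 − 180) = 180 + 0.77 × -18 = 166.14 → 166

(91, 215, 166)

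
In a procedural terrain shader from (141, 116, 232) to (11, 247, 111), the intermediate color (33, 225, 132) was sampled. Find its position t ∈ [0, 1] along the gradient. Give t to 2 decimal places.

0.83

Invert the lerp on the G channel (largest span, 131): t = (225 − 116) / (247 − 116) = 109/131 = 0.83206.
Check on R: (33 − 141)/(11 − 141) = 0.8308 ✓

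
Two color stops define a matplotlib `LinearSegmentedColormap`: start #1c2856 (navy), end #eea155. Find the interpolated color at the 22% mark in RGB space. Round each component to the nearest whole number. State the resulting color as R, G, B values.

#1c2856 → (28, 40, 86); #eea155 → (238, 161, 85).
22% corresponds to t = 0.22.
R = 28 + 0.22 × (238 − 28) = 28 + 0.22 × 210 = 74.2 → 74
G = 40 + 0.22 × (161 − 40) = 40 + 0.22 × 121 = 66.62 → 67
B = 86 + 0.22 × (85 − 86) = 86 + 0.22 × -1 = 85.78 → 86
So the blended color is (74, 67, 86), about #4a4356.

(74, 67, 86)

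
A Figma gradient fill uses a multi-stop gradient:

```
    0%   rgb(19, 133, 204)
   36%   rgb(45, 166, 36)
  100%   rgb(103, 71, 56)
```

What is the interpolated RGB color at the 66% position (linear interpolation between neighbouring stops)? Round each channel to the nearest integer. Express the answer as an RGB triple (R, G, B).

(72, 121, 45)

66% lies between the 36% and 100% stops, so the local fraction is t = (66 − 36)/(100 − 36) = 30/64 ≈ 0.4688.
R = 45 + 0.4688 × (103 − 45) = 72.19 → 72
G = 166 + 0.4688 × (71 − 166) = 121.464 → 121
B = 36 + 0.4688 × (56 − 36) = 45.376 → 45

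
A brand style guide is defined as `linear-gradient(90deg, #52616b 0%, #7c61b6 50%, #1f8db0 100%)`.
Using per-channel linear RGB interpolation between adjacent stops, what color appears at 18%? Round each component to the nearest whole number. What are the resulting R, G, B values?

(97, 97, 134)

18% lies between the 0% and 50% stops, so the local fraction is t = (18 − 0)/(50 − 0) = 18/50 ≈ 0.36.
#52616b → (82, 97, 107); #7c61b6 → (124, 97, 182).
R = 82 + 0.36 × (124 − 82) = 97.12 → 97
G = 97 + 0.36 × (97 − 97) = 97 → 97
B = 107 + 0.36 × (182 − 107) = 134 → 134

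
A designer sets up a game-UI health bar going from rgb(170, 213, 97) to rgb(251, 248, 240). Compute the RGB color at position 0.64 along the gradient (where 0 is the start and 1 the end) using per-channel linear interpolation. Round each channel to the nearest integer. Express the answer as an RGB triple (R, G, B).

R = 170 + 0.64 × (251 − 170) = 170 + 0.64 × 81 = 221.84 → 222
G = 213 + 0.64 × (248 − 213) = 213 + 0.64 × 35 = 235.4 → 235
B = 97 + 0.64 × (240 − 97) = 97 + 0.64 × 143 = 188.52 → 189

(222, 235, 189)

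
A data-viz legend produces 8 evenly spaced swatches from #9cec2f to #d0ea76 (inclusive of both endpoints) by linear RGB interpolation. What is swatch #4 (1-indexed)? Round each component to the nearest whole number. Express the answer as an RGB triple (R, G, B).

(178, 235, 77)

With 8 swatches and endpoints inclusive, swatch 4 sits at t = (4 − 1)/(8 − 1) = 3/7 ≈ 0.4286.
#9cec2f → (156, 236, 47); #d0ea76 → (208, 234, 118).
R = 156 + 0.4286 × (208 − 156) = 178.287 → 178
G = 236 + 0.4286 × (234 − 236) = 235.143 → 235
B = 47 + 0.4286 × (118 − 47) = 77.431 → 77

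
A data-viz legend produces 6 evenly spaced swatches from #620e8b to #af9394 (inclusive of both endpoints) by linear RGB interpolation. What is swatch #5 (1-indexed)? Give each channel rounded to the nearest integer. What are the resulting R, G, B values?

(160, 120, 146)

With 6 swatches and endpoints inclusive, swatch 5 sits at t = (5 − 1)/(6 − 1) = 4/5 ≈ 0.8.
#620e8b → (98, 14, 139); #af9394 → (175, 147, 148).
R = 98 + 0.8 × (175 − 98) = 159.6 → 160
G = 14 + 0.8 × (147 − 14) = 120.4 → 120
B = 139 + 0.8 × (148 − 139) = 146.2 → 146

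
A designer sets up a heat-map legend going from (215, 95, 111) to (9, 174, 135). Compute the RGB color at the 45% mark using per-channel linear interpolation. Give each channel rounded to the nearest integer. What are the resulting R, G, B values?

(122, 131, 122)

45% corresponds to t = 0.45.
R = 215 + 0.45 × (9 − 215) = 215 + 0.45 × -206 = 122.3 → 122
G = 95 + 0.45 × (174 − 95) = 95 + 0.45 × 79 = 130.55 → 131
B = 111 + 0.45 × (135 − 111) = 111 + 0.45 × 24 = 121.8 → 122
So the blended color is (122, 131, 122), about #7a837a.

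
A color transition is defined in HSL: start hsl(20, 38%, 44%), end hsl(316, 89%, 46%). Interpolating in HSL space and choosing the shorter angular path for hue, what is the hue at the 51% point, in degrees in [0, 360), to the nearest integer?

347

Hue: 316 − 20 = 296°, but |296| > 180 so the shorter arc goes the other way: Δh = 296 − 360 = -64°.
H = 20 + 0.51 × (-64) = -12.64 → -13 → -13 mod 360 = 347°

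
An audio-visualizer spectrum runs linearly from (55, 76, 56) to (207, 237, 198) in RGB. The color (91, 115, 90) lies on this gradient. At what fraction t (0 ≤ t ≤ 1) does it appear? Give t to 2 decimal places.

0.24

Invert the lerp on the G channel (largest span, 161): t = (115 − 76) / (237 − 76) = 39/161 = 0.24224.
Check on R: (91 − 55)/(207 − 55) = 0.2368 ✓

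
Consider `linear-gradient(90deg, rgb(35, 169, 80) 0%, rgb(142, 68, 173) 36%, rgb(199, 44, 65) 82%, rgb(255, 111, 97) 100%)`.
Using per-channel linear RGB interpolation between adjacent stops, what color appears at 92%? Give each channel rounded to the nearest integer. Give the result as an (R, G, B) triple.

92% lies between the 82% and 100% stops, so the local fraction is t = (92 − 82)/(100 − 82) = 10/18 ≈ 0.5556.
R = 199 + 0.5556 × (255 − 199) = 230.114 → 230
G = 44 + 0.5556 × (111 − 44) = 81.225 → 81
B = 65 + 0.5556 × (97 − 65) = 82.779 → 83

(230, 81, 83)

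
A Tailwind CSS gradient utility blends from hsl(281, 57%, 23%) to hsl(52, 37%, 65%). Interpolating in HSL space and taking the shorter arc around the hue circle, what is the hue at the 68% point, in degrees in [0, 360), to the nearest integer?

10

Hue: 52 − 281 = -229°, but |-229| > 180 so the shorter arc goes the other way: Δh = -229 + 360 = 131°.
H = 281 + 0.68 × (131) = 370.08 → 370 → 370 mod 360 = 10°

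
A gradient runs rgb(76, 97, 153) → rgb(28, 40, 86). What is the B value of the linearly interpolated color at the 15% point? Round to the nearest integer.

B = 153 + 0.15 × (86 − 153) = 142.95 → 143

143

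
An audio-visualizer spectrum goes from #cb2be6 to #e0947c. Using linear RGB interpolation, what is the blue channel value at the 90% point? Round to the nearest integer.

135

B₁ = 230 (from #cb2be6), B₂ = 124 (from #e0947c).
B = 230 + 0.9 × (124 − 230) = 134.6 → 135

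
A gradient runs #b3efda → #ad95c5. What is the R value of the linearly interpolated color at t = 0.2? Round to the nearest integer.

R₁ = 179 (from #b3efda), R₂ = 173 (from #ad95c5).
R = 179 + 0.2 × (173 − 179) = 177.8 → 178

178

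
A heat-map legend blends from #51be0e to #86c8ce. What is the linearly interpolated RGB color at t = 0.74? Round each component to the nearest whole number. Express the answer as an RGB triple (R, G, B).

#51be0e → (81, 190, 14); #86c8ce → (134, 200, 206).
R = 81 + 0.74 × (134 − 81) = 81 + 0.74 × 53 = 120.22 → 120
G = 190 + 0.74 × (200 − 190) = 190 + 0.74 × 10 = 197.4 → 197
B = 14 + 0.74 × (206 − 14) = 14 + 0.74 × 192 = 156.08 → 156
So the blended color is (120, 197, 156), about #78c59c.

(120, 197, 156)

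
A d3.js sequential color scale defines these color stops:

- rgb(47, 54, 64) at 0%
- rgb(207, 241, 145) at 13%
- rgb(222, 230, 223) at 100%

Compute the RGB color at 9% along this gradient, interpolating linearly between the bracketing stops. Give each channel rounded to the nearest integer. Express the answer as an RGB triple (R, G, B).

(158, 183, 120)

9% lies between the 0% and 13% stops, so the local fraction is t = (9 − 0)/(13 − 0) = 9/13 ≈ 0.6923.
R = 47 + 0.6923 × (207 − 47) = 157.768 → 158
G = 54 + 0.6923 × (241 − 54) = 183.46 → 183
B = 64 + 0.6923 × (145 − 64) = 120.076 → 120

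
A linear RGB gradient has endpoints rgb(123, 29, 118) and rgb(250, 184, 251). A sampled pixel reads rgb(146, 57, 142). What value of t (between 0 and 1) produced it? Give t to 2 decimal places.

Invert the lerp on the G channel (largest span, 155): t = (57 − 29) / (184 − 29) = 28/155 = 0.18065.
Check on R: (146 − 123)/(250 − 123) = 0.1811 ✓

0.18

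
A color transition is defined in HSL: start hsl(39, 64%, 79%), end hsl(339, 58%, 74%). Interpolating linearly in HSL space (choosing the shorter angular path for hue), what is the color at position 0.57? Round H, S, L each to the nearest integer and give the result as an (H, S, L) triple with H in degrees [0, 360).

Hue: 339 − 39 = 300°, but |300| > 180 so the shorter arc goes the other way: Δh = 300 − 360 = -60°.
H = 39 + 0.57 × (-60) = 4.8 → 5°
S = 64 + 0.57 × (58 − 64) = 60.58 → 61%
L = 79 + 0.57 × (74 − 79) = 76.15 → 76%

(5, 61, 76)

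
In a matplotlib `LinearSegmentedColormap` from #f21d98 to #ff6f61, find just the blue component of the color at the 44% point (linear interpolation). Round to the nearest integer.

128

B₁ = 152 (from #f21d98), B₂ = 97 (from #ff6f61).
B = 152 + 0.44 × (97 − 152) = 127.8 → 128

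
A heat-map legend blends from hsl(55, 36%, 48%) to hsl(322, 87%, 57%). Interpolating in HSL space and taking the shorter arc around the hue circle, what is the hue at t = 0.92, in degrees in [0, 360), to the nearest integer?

Hue: 322 − 55 = 267°, but |267| > 180 so the shorter arc goes the other way: Δh = 267 − 360 = -93°.
H = 55 + 0.92 × (-93) = -30.56 → -31 → -31 mod 360 = 329°

329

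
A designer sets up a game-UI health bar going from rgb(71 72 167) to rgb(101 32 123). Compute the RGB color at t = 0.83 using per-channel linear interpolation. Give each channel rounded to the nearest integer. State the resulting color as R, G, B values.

R = 71 + 0.83 × (101 − 71) = 71 + 0.83 × 30 = 95.9 → 96
G = 72 + 0.83 × (32 − 72) = 72 + 0.83 × -40 = 38.8 → 39
B = 167 + 0.83 × (123 − 167) = 167 + 0.83 × -44 = 130.48 → 130

(96, 39, 130)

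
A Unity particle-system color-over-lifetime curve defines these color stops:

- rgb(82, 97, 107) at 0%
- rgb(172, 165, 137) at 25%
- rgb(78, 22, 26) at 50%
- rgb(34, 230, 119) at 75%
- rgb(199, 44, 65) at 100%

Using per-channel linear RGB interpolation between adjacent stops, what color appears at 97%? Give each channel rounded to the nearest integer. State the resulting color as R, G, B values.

97% lies between the 75% and 100% stops, so the local fraction is t = (97 − 75)/(100 − 75) = 22/25 ≈ 0.88.
R = 34 + 0.88 × (199 − 34) = 179.2 → 179
G = 230 + 0.88 × (44 − 230) = 66.32 → 66
B = 119 + 0.88 × (65 − 119) = 71.48 → 71

(179, 66, 71)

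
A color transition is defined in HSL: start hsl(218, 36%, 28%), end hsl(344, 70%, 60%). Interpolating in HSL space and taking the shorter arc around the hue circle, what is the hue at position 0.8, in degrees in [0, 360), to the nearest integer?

319

Hue arc: Δh = 344 − 218 = 126° (|Δh| ≤ 180, already the shorter path).
H = 218 + 0.8 × (126) = 318.8 → 319°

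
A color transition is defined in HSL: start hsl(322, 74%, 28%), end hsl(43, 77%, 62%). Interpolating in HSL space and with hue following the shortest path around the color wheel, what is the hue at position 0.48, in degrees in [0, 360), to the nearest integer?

1

Hue: 43 − 322 = -279°, but |-279| > 180 so the shorter arc goes the other way: Δh = -279 + 360 = 81°.
H = 322 + 0.48 × (81) = 360.88 → 361 → 361 mod 360 = 1°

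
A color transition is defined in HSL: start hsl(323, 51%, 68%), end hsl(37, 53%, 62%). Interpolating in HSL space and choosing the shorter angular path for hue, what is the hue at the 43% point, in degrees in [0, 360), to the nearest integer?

355

Hue: 37 − 323 = -286°, but |-286| > 180 so the shorter arc goes the other way: Δh = -286 + 360 = 74°.
H = 323 + 0.43 × (74) = 354.82 → 355°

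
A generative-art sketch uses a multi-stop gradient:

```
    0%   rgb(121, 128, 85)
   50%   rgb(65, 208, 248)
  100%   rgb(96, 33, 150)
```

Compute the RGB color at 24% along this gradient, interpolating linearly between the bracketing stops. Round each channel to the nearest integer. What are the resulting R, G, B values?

(94, 166, 163)

24% lies between the 0% and 50% stops, so the local fraction is t = (24 − 0)/(50 − 0) = 24/50 ≈ 0.48.
R = 121 + 0.48 × (65 − 121) = 94.12 → 94
G = 128 + 0.48 × (208 − 128) = 166.4 → 166
B = 85 + 0.48 × (248 − 85) = 163.24 → 163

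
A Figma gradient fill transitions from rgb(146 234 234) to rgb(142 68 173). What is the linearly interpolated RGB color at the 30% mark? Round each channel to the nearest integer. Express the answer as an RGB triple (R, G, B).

(145, 184, 216)

30% corresponds to t = 0.3.
R = 146 + 0.3 × (142 − 146) = 146 + 0.3 × -4 = 144.8 → 145
G = 234 + 0.3 × (68 − 234) = 234 + 0.3 × -166 = 184.2 → 184
B = 234 + 0.3 × (173 − 234) = 234 + 0.3 × -61 = 215.7 → 216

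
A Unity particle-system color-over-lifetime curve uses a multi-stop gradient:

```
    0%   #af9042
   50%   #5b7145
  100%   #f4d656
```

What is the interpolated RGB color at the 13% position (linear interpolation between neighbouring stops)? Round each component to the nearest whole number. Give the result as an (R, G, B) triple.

13% lies between the 0% and 50% stops, so the local fraction is t = (13 − 0)/(50 − 0) = 13/50 ≈ 0.26.
#af9042 → (175, 144, 66); #5b7145 → (91, 113, 69).
R = 175 + 0.26 × (91 − 175) = 153.16 → 153
G = 144 + 0.26 × (113 − 144) = 135.94 → 136
B = 66 + 0.26 × (69 − 66) = 66.78 → 67

(153, 136, 67)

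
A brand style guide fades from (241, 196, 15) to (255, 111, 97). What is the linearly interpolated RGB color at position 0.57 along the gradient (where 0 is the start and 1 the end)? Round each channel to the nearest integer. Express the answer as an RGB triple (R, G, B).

(249, 148, 62)

R = 241 + 0.57 × (255 − 241) = 241 + 0.57 × 14 = 248.98 → 249
G = 196 + 0.57 × (111 − 196) = 196 + 0.57 × -85 = 147.55 → 148
B = 15 + 0.57 × (97 − 15) = 15 + 0.57 × 82 = 61.74 → 62
So the blended color is (249, 148, 62), about #f9943e.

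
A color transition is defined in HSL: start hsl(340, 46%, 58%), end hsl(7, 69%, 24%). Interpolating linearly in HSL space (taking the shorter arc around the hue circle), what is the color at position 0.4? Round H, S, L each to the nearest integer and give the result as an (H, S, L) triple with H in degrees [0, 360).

(351, 55, 44)

Hue: 7 − 340 = -333°, but |-333| > 180 so the shorter arc goes the other way: Δh = -333 + 360 = 27°.
H = 340 + 0.4 × (27) = 350.8 → 351°
S = 46 + 0.4 × (69 − 46) = 55.2 → 55%
L = 58 + 0.4 × (24 − 58) = 44.4 → 44%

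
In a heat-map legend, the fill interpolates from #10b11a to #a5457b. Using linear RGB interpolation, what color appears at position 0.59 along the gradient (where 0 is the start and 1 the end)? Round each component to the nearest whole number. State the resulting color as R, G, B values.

(104, 113, 83)

#10b11a → (16, 177, 26); #a5457b → (165, 69, 123).
R = 16 + 0.59 × (165 − 16) = 16 + 0.59 × 149 = 103.91 → 104
G = 177 + 0.59 × (69 − 177) = 177 + 0.59 × -108 = 113.28 → 113
B = 26 + 0.59 × (123 − 26) = 26 + 0.59 × 97 = 83.23 → 83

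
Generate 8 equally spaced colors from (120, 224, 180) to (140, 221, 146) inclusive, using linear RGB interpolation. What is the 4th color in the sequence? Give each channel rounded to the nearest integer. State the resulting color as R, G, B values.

With 8 swatches and endpoints inclusive, swatch 4 sits at t = (4 − 1)/(8 − 1) = 3/7 ≈ 0.4286.
R = 120 + 0.4286 × (140 − 120) = 128.572 → 129
G = 224 + 0.4286 × (221 − 224) = 222.714 → 223
B = 180 + 0.4286 × (146 − 180) = 165.428 → 165

(129, 223, 165)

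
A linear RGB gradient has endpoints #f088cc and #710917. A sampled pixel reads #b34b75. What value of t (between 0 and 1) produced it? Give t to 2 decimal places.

Invert the lerp on the B channel (largest span, 181): t = (117 − 204) / (23 − 204) = -87/-181 = 0.48066.
Check on R: (179 − 240)/(113 − 240) = 0.4803 ✓

0.48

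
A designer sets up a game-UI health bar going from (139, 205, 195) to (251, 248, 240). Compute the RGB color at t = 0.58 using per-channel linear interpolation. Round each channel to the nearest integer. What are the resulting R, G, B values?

R = 139 + 0.58 × (251 − 139) = 139 + 0.58 × 112 = 203.96 → 204
G = 205 + 0.58 × (248 − 205) = 205 + 0.58 × 43 = 229.94 → 230
B = 195 + 0.58 × (240 − 195) = 195 + 0.58 × 45 = 221.1 → 221

(204, 230, 221)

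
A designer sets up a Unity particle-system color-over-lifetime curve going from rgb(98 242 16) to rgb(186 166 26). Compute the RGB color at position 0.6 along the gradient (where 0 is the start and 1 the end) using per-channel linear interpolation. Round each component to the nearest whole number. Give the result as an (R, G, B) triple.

(151, 196, 22)

R = 98 + 0.6 × (186 − 98) = 98 + 0.6 × 88 = 150.8 → 151
G = 242 + 0.6 × (166 − 242) = 242 + 0.6 × -76 = 196.4 → 196
B = 16 + 0.6 × (26 − 16) = 16 + 0.6 × 10 = 22 → 22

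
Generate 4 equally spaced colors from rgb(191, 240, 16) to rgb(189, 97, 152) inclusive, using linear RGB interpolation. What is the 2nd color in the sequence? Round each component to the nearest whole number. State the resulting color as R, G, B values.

(190, 192, 61)

With 4 swatches and endpoints inclusive, swatch 2 sits at t = (2 − 1)/(4 − 1) = 1/3 ≈ 0.3333.
R = 191 + 0.3333 × (189 − 191) = 190.333 → 190
G = 240 + 0.3333 × (97 − 240) = 192.338 → 192
B = 16 + 0.3333 × (152 − 16) = 61.329 → 61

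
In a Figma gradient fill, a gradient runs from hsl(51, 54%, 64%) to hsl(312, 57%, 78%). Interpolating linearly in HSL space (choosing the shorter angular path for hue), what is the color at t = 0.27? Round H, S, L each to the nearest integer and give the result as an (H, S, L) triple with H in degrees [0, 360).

(24, 55, 68)

Hue: 312 − 51 = 261°, but |261| > 180 so the shorter arc goes the other way: Δh = 261 − 360 = -99°.
H = 51 + 0.27 × (-99) = 24.27 → 24°
S = 54 + 0.27 × (57 − 54) = 54.81 → 55%
L = 64 + 0.27 × (78 − 64) = 67.78 → 68%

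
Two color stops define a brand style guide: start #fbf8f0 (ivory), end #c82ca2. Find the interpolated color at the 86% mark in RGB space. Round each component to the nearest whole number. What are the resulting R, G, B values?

#fbf8f0 → (251, 248, 240); #c82ca2 → (200, 44, 162).
86% corresponds to t = 0.86.
R = 251 + 0.86 × (200 − 251) = 251 + 0.86 × -51 = 207.14 → 207
G = 248 + 0.86 × (44 − 248) = 248 + 0.86 × -204 = 72.56 → 73
B = 240 + 0.86 × (162 − 240) = 240 + 0.86 × -78 = 172.92 → 173

(207, 73, 173)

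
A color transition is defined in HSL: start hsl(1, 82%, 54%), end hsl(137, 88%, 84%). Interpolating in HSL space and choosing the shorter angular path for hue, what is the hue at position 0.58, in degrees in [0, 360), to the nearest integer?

80

Hue arc: Δh = 137 − 1 = 136° (|Δh| ≤ 180, already the shorter path).
H = 1 + 0.58 × (136) = 79.88 → 80°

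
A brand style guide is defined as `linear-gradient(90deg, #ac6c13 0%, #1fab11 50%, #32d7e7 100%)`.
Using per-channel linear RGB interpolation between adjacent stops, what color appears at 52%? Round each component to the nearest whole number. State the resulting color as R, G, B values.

52% lies between the 50% and 100% stops, so the local fraction is t = (52 − 50)/(100 − 50) = 2/50 ≈ 0.04.
#1fab11 → (31, 171, 17); #32d7e7 → (50, 215, 231).
R = 31 + 0.04 × (50 − 31) = 31.76 → 32
G = 171 + 0.04 × (215 − 171) = 172.76 → 173
B = 17 + 0.04 × (231 − 17) = 25.56 → 26

(32, 173, 26)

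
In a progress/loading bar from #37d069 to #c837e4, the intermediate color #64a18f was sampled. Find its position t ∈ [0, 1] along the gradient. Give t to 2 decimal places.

Invert the lerp on the G channel (largest span, 153): t = (161 − 208) / (55 − 208) = -47/-153 = 0.30719.
Check on R: (100 − 55)/(200 − 55) = 0.3103 ✓

0.31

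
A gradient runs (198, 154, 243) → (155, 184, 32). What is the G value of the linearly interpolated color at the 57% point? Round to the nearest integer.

G = 154 + 0.57 × (184 − 154) = 171.1 → 171

171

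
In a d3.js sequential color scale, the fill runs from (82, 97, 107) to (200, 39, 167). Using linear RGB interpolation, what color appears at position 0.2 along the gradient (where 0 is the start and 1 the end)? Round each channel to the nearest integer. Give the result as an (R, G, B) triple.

R = 82 + 0.2 × (200 − 82) = 82 + 0.2 × 118 = 105.6 → 106
G = 97 + 0.2 × (39 − 97) = 97 + 0.2 × -58 = 85.4 → 85
B = 107 + 0.2 × (167 − 107) = 107 + 0.2 × 60 = 119 → 119

(106, 85, 119)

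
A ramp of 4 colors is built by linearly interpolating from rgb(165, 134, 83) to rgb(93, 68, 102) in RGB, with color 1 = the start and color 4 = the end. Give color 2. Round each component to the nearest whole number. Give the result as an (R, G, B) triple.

With 4 swatches and endpoints inclusive, swatch 2 sits at t = (2 − 1)/(4 − 1) = 1/3 ≈ 0.3333.
R = 165 + 0.3333 × (93 − 165) = 141.002 → 141
G = 134 + 0.3333 × (68 − 134) = 112.002 → 112
B = 83 + 0.3333 × (102 − 83) = 89.333 → 89

(141, 112, 89)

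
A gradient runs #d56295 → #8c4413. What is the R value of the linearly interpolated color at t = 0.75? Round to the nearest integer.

R₁ = 213 (from #d56295), R₂ = 140 (from #8c4413).
R = 213 + 0.75 × (140 − 213) = 158.25 → 158

158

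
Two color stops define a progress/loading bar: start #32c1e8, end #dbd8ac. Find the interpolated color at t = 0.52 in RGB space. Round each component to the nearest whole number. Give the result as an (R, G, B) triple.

#32c1e8 → (50, 193, 232); #dbd8ac → (219, 216, 172).
R = 50 + 0.52 × (219 − 50) = 50 + 0.52 × 169 = 137.88 → 138
G = 193 + 0.52 × (216 − 193) = 193 + 0.52 × 23 = 204.96 → 205
B = 232 + 0.52 × (172 − 232) = 232 + 0.52 × -60 = 200.8 → 201
So the blended color is (138, 205, 201), about #8acdc9.

(138, 205, 201)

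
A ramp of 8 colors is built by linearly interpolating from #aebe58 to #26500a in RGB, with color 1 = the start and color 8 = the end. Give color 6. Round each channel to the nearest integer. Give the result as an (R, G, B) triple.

With 8 swatches and endpoints inclusive, swatch 6 sits at t = (6 − 1)/(8 − 1) = 5/7 ≈ 0.7143.
#aebe58 → (174, 190, 88); #26500a → (38, 80, 10).
R = 174 + 0.7143 × (38 − 174) = 76.855 → 77
G = 190 + 0.7143 × (80 − 190) = 111.427 → 111
B = 88 + 0.7143 × (10 − 88) = 32.285 → 32

(77, 111, 32)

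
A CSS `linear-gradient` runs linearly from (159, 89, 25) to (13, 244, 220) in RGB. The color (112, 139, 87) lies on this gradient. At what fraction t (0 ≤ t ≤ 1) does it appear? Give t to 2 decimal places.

0.32

Invert the lerp on the B channel (largest span, 195): t = (87 − 25) / (220 − 25) = 62/195 = 0.31795.
Check on R: (112 − 159)/(13 − 159) = 0.3219 ✓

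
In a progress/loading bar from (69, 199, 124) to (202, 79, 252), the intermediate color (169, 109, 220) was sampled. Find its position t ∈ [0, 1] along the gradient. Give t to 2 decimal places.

0.75

Invert the lerp on the R channel (largest span, 133): t = (169 − 69) / (202 − 69) = 100/133 = 0.75188.
Check on G: (109 − 199)/(79 − 199) = 0.75 ✓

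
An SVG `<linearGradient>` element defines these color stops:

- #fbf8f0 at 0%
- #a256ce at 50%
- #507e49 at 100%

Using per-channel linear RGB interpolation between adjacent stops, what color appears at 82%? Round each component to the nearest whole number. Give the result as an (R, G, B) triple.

82% lies between the 50% and 100% stops, so the local fraction is t = (82 − 50)/(100 − 50) = 32/50 ≈ 0.64.
#a256ce → (162, 86, 206); #507e49 → (80, 126, 73).
R = 162 + 0.64 × (80 − 162) = 109.52 → 110
G = 86 + 0.64 × (126 − 86) = 111.6 → 112
B = 206 + 0.64 × (73 − 206) = 120.88 → 121

(110, 112, 121)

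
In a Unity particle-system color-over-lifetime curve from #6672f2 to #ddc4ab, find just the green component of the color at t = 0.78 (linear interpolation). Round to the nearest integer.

G₁ = 114 (from #6672f2), G₂ = 196 (from #ddc4ab).
G = 114 + 0.78 × (196 − 114) = 177.96 → 178

178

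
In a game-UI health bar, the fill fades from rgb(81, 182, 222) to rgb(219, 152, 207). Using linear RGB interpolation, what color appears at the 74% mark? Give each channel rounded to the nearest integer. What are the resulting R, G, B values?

(183, 160, 211)

74% corresponds to t = 0.74.
R = 81 + 0.74 × (219 − 81) = 81 + 0.74 × 138 = 183.12 → 183
G = 182 + 0.74 × (152 − 182) = 182 + 0.74 × -30 = 159.8 → 160
B = 222 + 0.74 × (207 − 222) = 222 + 0.74 × -15 = 210.9 → 211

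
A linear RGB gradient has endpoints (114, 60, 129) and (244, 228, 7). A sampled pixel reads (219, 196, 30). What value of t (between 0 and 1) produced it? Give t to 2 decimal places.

Invert the lerp on the G channel (largest span, 168): t = (196 − 60) / (228 − 60) = 136/168 = 0.80952.
Check on R: (219 − 114)/(244 − 114) = 0.8077 ✓

0.81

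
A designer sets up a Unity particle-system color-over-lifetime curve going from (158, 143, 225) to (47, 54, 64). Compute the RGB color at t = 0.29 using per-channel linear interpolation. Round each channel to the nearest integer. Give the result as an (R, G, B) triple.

R = 158 + 0.29 × (47 − 158) = 158 + 0.29 × -111 = 125.81 → 126
G = 143 + 0.29 × (54 − 143) = 143 + 0.29 × -89 = 117.19 → 117
B = 225 + 0.29 × (64 − 225) = 225 + 0.29 × -161 = 178.31 → 178

(126, 117, 178)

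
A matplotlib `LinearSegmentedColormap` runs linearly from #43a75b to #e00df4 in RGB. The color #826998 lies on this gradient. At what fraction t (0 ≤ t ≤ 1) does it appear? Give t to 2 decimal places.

0.40

Invert the lerp on the R channel (largest span, 157): t = (130 − 67) / (224 − 67) = 63/157 = 0.40127.
Check on G: (105 − 167)/(13 − 167) = 0.4026 ✓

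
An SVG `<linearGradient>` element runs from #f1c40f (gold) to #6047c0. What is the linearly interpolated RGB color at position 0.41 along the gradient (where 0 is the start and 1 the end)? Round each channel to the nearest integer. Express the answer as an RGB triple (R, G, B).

(182, 145, 88)

#f1c40f → (241, 196, 15); #6047c0 → (96, 71, 192).
R = 241 + 0.41 × (96 − 241) = 241 + 0.41 × -145 = 181.55 → 182
G = 196 + 0.41 × (71 − 196) = 196 + 0.41 × -125 = 144.75 → 145
B = 15 + 0.41 × (192 − 15) = 15 + 0.41 × 177 = 87.57 → 88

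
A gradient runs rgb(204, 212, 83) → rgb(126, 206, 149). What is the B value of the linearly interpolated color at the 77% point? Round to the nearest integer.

B = 83 + 0.77 × (149 − 83) = 133.82 → 134

134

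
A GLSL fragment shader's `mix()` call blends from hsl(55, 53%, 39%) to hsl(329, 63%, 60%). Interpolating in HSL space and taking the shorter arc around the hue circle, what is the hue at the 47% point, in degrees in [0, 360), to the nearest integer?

Hue: 329 − 55 = 274°, but |274| > 180 so the shorter arc goes the other way: Δh = 274 − 360 = -86°.
H = 55 + 0.47 × (-86) = 14.58 → 15°

15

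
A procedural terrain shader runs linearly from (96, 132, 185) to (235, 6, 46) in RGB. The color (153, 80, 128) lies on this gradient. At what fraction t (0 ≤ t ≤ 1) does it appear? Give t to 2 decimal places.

0.41

Invert the lerp on the R channel (largest span, 139): t = (153 − 96) / (235 − 96) = 57/139 = 0.41007.
Check on G: (80 − 132)/(6 − 132) = 0.4127 ✓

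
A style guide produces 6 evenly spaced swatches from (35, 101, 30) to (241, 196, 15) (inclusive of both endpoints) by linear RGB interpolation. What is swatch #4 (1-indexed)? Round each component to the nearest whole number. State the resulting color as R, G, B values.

With 6 swatches and endpoints inclusive, swatch 4 sits at t = (4 − 1)/(6 − 1) = 3/5 ≈ 0.6.
R = 35 + 0.6 × (241 − 35) = 158.6 → 159
G = 101 + 0.6 × (196 − 101) = 158 → 158
B = 30 + 0.6 × (15 − 30) = 21 → 21

(159, 158, 21)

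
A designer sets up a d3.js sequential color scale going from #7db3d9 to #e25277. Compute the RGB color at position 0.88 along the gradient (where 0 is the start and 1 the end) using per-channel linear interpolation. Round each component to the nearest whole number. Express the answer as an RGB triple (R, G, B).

(214, 94, 131)

#7db3d9 → (125, 179, 217); #e25277 → (226, 82, 119).
R = 125 + 0.88 × (226 − 125) = 125 + 0.88 × 101 = 213.88 → 214
G = 179 + 0.88 × (82 − 179) = 179 + 0.88 × -97 = 93.64 → 94
B = 217 + 0.88 × (119 − 217) = 217 + 0.88 × -98 = 130.76 → 131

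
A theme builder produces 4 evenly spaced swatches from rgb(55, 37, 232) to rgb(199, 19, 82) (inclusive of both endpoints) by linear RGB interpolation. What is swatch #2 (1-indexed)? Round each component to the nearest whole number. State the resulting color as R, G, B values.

With 4 swatches and endpoints inclusive, swatch 2 sits at t = (2 − 1)/(4 − 1) = 1/3 ≈ 0.3333.
R = 55 + 0.3333 × (199 − 55) = 102.995 → 103
G = 37 + 0.3333 × (19 − 37) = 31.001 → 31
B = 232 + 0.3333 × (82 − 232) = 182.005 → 182

(103, 31, 182)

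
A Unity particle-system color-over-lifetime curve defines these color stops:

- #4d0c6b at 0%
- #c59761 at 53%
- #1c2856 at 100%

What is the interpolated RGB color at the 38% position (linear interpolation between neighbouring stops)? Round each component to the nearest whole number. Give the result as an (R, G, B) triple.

38% lies between the 0% and 53% stops, so the local fraction is t = (38 − 0)/(53 − 0) = 38/53 ≈ 0.717.
#4d0c6b → (77, 12, 107); #c59761 → (197, 151, 97).
R = 77 + 0.717 × (197 − 77) = 163.04 → 163
G = 12 + 0.717 × (151 − 12) = 111.663 → 112
B = 107 + 0.717 × (97 − 107) = 99.83 → 100

(163, 112, 100)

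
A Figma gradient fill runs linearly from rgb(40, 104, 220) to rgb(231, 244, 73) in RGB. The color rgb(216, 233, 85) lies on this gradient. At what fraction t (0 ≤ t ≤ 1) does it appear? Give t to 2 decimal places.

0.92

Invert the lerp on the R channel (largest span, 191): t = (216 − 40) / (231 − 40) = 176/191 = 0.92147.
Check on G: (233 − 104)/(244 − 104) = 0.9214 ✓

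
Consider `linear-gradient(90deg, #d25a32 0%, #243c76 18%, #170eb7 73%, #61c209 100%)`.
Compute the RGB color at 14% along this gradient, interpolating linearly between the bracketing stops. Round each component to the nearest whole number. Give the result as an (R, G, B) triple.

(75, 67, 103)

14% lies between the 0% and 18% stops, so the local fraction is t = (14 − 0)/(18 − 0) = 14/18 ≈ 0.7778.
#d25a32 → (210, 90, 50); #243c76 → (36, 60, 118).
R = 210 + 0.7778 × (36 − 210) = 74.663 → 75
G = 90 + 0.7778 × (60 − 90) = 66.666 → 67
B = 50 + 0.7778 × (118 − 50) = 102.89 → 103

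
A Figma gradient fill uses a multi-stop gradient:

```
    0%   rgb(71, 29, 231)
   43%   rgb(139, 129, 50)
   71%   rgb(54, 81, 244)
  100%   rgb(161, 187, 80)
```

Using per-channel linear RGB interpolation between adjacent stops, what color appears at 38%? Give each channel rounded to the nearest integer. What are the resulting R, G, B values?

38% lies between the 0% and 43% stops, so the local fraction is t = (38 − 0)/(43 − 0) = 38/43 ≈ 0.8837.
R = 71 + 0.8837 × (139 − 71) = 131.092 → 131
G = 29 + 0.8837 × (129 − 29) = 117.37 → 117
B = 231 + 0.8837 × (50 − 231) = 71.05 → 71

(131, 117, 71)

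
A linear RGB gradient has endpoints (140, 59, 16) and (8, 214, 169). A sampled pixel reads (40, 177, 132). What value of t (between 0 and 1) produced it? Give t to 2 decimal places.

0.76

Invert the lerp on the G channel (largest span, 155): t = (177 − 59) / (214 − 59) = 118/155 = 0.76129.
Check on R: (40 − 140)/(8 − 140) = 0.7576 ✓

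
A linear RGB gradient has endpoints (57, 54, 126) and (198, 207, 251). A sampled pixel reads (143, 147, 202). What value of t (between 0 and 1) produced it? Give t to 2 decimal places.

Invert the lerp on the G channel (largest span, 153): t = (147 − 54) / (207 − 54) = 93/153 = 0.60784.
Check on R: (143 − 57)/(198 − 57) = 0.6099 ✓

0.61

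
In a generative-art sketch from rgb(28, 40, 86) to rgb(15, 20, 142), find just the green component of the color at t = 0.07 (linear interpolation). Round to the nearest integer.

G = 40 + 0.07 × (20 − 40) = 38.6 → 39

39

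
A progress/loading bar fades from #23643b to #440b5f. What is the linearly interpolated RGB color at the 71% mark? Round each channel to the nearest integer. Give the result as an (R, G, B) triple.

(58, 37, 85)

#23643b → (35, 100, 59); #440b5f → (68, 11, 95).
71% corresponds to t = 0.71.
R = 35 + 0.71 × (68 − 35) = 35 + 0.71 × 33 = 58.43 → 58
G = 100 + 0.71 × (11 − 100) = 100 + 0.71 × -89 = 36.81 → 37
B = 59 + 0.71 × (95 − 59) = 59 + 0.71 × 36 = 84.56 → 85
So the blended color is (58, 37, 85), about #3a2555.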